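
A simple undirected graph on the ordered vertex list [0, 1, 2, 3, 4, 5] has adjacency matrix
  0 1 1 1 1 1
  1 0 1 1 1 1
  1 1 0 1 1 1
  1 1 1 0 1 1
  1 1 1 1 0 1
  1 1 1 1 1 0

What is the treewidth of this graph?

A width-5 tree decomposition is:
Bags: B1 = {0, 1, 2, 3, 4, 5}
Tree: (single bag)
With just one bag of size 6, the width is 6 − 1 = 5, so tw(G) ≤ 5. Conversely, {0, 1, 2, 3, 4, 5} is a clique of size 6, and the vertices of any clique must share a bag in every tree decomposition; so some bag has ≥ 6 vertices and tw(G) ≥ 5. The upper and lower bounds meet at 5, so that is the treewidth.

5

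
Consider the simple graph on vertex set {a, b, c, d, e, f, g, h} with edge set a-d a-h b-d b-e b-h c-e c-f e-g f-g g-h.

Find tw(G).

2

A width-2 tree decomposition is:
Bags: B1 = {c, f, g}  B2 = {c, e, g}  B3 = {e, g, h}  B4 = {b, e, h}  B5 = {a, b, h}  B6 = {a, b, d}
Tree: B1–B2, B2–B3, B3–B4, B4–B5, B5–B6
Every bag has size at most 3, so the width is 3 − 1 = 2 and tw(G) ≤ 2. For the lower bound, G contains the cycle f–c–e–g–f, so G is not a forest; only forests have treewidth ≤ 1, hence tw(G) ≥ 2. The upper and lower bounds meet at 2, so that is the treewidth.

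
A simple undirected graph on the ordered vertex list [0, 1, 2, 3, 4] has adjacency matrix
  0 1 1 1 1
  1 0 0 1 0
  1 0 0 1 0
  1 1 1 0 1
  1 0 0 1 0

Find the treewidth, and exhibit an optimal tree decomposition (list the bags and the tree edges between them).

Treewidth 2.
Bags: B1 = {0, 2, 3}  B2 = {0, 3, 4}  B3 = {0, 1, 3}
Tree: B1–B2, B2–B3

Every bag has size at most 3, so the width is 3 − 1 = 2 and tw(G) ≤ 2. On the other hand G contains the 3-clique {0, 1, 3}. A clique must lie in a single bag of any decomposition, so no decomposition can have width below 2. Hence tw(G) = 2 exactly.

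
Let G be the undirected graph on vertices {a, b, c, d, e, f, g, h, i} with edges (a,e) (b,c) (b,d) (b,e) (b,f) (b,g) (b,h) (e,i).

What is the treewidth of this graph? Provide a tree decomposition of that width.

Each bag holds 2 vertices, so the decomposition has width 1, which upper-bounds the treewidth. Any graph with an edge has treewidth ≥ 1, and G has the edge b–d. Therefore the treewidth is 1.

Treewidth 1.
One optimal decomposition is:
Bags: B1 = {b, d}  B2 = {b, e}  B3 = {b, g}  B4 = {e, i}  B5 = {a, e}  B6 = {b, f}  B7 = {b, c}  B8 = {b, h}
Tree: B1–B2, B1–B3, B2–B4, B2–B5, B3–B6, B3–B7, B7–B8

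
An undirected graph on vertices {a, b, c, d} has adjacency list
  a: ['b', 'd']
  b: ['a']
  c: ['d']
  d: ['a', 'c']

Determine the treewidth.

1

A width-1 tree decomposition is:
Bags: B1 = {c, d}  B2 = {a, d}  B3 = {a, b}
Tree: B1–B2, B2–B3
Each bag holds 2 vertices, so the decomposition has width 1, which upper-bounds the treewidth. Any graph with an edge has treewidth ≥ 1, and G has the edge d–c. Therefore the treewidth is 1.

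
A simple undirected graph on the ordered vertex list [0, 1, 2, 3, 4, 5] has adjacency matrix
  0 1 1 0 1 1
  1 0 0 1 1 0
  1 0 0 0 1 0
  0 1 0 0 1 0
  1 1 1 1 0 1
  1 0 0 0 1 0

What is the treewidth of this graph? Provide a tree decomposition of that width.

Treewidth 2.
One such decomposition:
Bags: B1 = {0, 4, 5}  B2 = {0, 1, 4}  B3 = {0, 2, 4}  B4 = {1, 3, 4}
Tree: B1–B2, B2–B3, B2–B4

The largest bag has 3 vertices, giving width 2; this decomposition certifies tw(G) ≤ 2. On the other hand G contains the 3-clique {0, 1, 4}. A clique must lie in a single bag of any decomposition, so no decomposition can have width below 2. Therefore the treewidth is 2.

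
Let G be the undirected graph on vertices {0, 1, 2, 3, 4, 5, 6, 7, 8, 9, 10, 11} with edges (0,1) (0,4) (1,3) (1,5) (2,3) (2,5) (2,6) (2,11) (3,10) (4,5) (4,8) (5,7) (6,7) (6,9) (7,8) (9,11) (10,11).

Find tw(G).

A width-3 tree decomposition is:
Bags: B1 = {3, 9, 10, 11}  B2 = {2, 3, 9, 11}  B3 = {2, 3, 6, 9}  B4 = {1, 2, 3, 6}  B5 = {1, 2, 5, 6}  B6 = {1, 5, 6, 7}  B7 = {0, 1, 5, 7}  B8 = {0, 4, 5, 7}  B9 = {0, 4, 7, 8}
Tree: B1–B2, B2–B3, B3–B4, B4–B5, B5–B6, B6–B7, B7–B8, B8–B9
Each bag holds 4 vertices, so the decomposition has width 3, which upper-bounds the treewidth. For the lower bound: the 4 vertex sets {9,10,11}, {3}, {2}, {1,5,6,7} are disjoint, each induces a connected subgraph, and every pair is joined by at least one edge of G. Contracting each set to a single vertex therefore yields K_{4} as a minor, and since treewidth is minor-monotone, tw(G) ≥ tw(K_{4}) = 3. The upper and lower bounds meet at 3, so that is the treewidth.

3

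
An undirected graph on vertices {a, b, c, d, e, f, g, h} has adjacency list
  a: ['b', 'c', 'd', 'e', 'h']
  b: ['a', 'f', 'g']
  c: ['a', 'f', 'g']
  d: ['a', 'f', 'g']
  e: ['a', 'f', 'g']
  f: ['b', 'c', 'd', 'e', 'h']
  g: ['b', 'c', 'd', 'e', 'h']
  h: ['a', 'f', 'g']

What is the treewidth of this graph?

3

A width-3 tree decomposition is:
Bags: B1 = {a, f, g, h}  B2 = {a, d, f, g}  B3 = {a, e, f, g}  B4 = {a, c, f, g}  B5 = {a, b, f, g}
Tree: B1–B2, B2–B3, B3–B4, B4–B5
Every bag has size at most 4, so the width is 4 − 1 = 3 and tw(G) ≤ 3. For the lower bound: the 4 vertex sets {g,h}, {a,d}, {f}, {e} are disjoint, each induces a connected subgraph, and every pair is joined by at least one edge of G. Contracting each set to a single vertex therefore yields K_{4} as a minor, and since treewidth is minor-monotone, tw(G) ≥ tw(K_{4}) = 3. Hence tw(G) = 3 exactly.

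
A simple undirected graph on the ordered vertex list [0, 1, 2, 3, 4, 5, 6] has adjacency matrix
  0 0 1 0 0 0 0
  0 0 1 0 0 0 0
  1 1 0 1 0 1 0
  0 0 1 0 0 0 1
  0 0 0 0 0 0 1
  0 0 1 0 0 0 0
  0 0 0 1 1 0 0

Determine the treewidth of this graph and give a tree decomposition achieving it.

Every bag has size at most 2, so the width is 2 − 1 = 1 and tw(G) ≤ 1. Any graph with an edge has treewidth ≥ 1, and G has the edge 0–2. Therefore the treewidth is 1.

Treewidth 1.
Bags: B1 = {0, 2}  B2 = {2, 5}  B3 = {2, 3}  B4 = {3, 6}  B5 = {4, 6}  B6 = {1, 2}
Tree: B1–B2, B1–B3, B3–B4, B4–B5, B2–B6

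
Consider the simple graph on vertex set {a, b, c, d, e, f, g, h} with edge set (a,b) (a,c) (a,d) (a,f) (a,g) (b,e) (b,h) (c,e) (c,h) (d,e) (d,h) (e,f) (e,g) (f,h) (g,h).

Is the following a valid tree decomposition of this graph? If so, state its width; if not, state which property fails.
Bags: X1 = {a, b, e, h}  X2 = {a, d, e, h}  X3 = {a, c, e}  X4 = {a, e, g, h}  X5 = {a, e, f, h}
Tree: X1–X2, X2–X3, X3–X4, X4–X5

No — edge (h,c) lies in no bag.

A tree decomposition must satisfy three properties: every vertex lies in some bag; for every edge, both endpoints lie together in some bag; and for every vertex, the bags containing it form a connected subtree. Here edge (h,c) lies in no bag, so the decomposition is invalid.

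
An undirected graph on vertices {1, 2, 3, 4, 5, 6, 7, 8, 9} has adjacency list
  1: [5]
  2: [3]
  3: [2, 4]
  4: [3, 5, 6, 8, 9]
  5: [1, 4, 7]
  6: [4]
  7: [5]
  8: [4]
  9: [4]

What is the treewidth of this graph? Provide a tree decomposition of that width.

Treewidth 1.
One such decomposition:
Bags: B1 = {4, 5}  B2 = {3, 4}  B3 = {2, 3}  B4 = {4, 6}  B5 = {1, 5}  B6 = {4, 9}  B7 = {4, 8}  B8 = {5, 7}
Tree: B1–B2, B2–B3, B1–B4, B1–B5, B4–B6, B2–B7, B5–B8

Each bag holds 2 vertices, so the decomposition has width 1, which upper-bounds the treewidth. Any graph with an edge has treewidth ≥ 1, and G has the edge 5–4. The upper and lower bounds meet at 1, so that is the treewidth.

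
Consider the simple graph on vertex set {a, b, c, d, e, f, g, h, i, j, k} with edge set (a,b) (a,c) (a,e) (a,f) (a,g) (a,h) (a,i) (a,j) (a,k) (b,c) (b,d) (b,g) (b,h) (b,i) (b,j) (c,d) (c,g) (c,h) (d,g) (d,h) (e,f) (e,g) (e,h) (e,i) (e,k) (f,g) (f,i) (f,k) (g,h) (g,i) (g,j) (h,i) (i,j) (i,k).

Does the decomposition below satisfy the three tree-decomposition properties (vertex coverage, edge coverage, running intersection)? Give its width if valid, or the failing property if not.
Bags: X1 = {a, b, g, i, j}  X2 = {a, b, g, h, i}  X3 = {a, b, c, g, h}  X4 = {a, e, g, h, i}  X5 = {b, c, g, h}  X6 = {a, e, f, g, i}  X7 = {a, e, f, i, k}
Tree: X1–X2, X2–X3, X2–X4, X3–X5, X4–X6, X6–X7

A tree decomposition must satisfy three properties: every vertex lies in some bag; for every edge, both endpoints lie together in some bag; and for every vertex, the bags containing it form a connected subtree. Here vertex d appears in no bag, so the decomposition is invalid.

No — vertex d appears in no bag.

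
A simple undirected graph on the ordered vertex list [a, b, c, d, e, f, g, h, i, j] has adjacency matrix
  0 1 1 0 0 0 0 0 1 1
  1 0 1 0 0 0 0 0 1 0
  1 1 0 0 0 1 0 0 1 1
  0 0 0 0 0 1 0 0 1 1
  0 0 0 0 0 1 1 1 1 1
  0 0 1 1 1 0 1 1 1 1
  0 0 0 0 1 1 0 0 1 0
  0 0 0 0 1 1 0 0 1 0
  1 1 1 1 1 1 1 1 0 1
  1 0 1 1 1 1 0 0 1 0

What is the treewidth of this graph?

3

A width-3 tree decomposition is:
Bags: B1 = {c, f, i, j}  B2 = {e, f, i, j}  B3 = {d, f, i, j}  B4 = {a, c, i, j}  B5 = {e, f, h, i}  B6 = {e, f, g, i}  B7 = {a, b, c, i}
Tree: B1–B2, B1–B3, B1–B4, B2–B5, B2–B6, B4–B7
Each bag holds 4 vertices, so the decomposition has width 3, which upper-bounds the treewidth. On the other hand G contains the 4-clique {a, c, i, j}. A clique must lie in a single bag of any decomposition, so no decomposition can have width below 3. Combining the bounds, tw(G) = 3.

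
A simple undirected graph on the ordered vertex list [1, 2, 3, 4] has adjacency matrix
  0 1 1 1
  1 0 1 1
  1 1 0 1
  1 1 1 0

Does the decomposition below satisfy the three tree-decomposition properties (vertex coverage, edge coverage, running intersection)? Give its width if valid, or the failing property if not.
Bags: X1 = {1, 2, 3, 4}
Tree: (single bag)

Every vertex of G appears in some bag (union = {1, 2, 3, 4}); every edge is covered by a bag; and for each vertex v the set of bags containing v is connected in the bag tree. The decomposition is therefore valid. The largest bag has 4 vertices, so the width is 3.

Yes; width 3.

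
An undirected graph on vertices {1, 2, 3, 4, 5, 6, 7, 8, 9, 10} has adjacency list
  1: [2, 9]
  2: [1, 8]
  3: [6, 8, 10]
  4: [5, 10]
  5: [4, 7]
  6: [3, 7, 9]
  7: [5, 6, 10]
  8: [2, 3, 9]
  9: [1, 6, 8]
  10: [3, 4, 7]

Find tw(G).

A width-2 tree decomposition is:
Bags: B1 = {4, 5, 7}  B2 = {4, 7, 10}  B3 = {6, 7, 10}  B4 = {3, 6, 10}  B5 = {3, 6, 9}  B6 = {3, 8, 9}  B7 = {1, 8, 9}  B8 = {1, 2, 8}
Tree: B1–B2, B2–B3, B3–B4, B4–B5, B5–B6, B6–B7, B7–B8
Every bag has size at most 3, so the width is 3 − 1 = 2 and tw(G) ≤ 2. Since 5–4–10–7–5 is a cycle in G, G is not acyclic. Forests are exactly the graphs of treewidth ≤ 1, so tw(G) ≥ 2. Therefore the treewidth is 2.

2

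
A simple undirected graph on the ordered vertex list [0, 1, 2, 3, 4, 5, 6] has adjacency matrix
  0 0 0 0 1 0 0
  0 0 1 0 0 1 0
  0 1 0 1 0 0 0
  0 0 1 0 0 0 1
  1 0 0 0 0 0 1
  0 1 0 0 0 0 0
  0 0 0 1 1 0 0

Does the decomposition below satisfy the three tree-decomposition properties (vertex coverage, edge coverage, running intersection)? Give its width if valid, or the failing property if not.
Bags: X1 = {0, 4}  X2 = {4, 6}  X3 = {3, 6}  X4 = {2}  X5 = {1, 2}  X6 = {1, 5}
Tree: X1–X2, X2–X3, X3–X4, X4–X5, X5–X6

No — edge (3,2) lies in no bag.

A tree decomposition must satisfy three properties: every vertex lies in some bag; for every edge, both endpoints lie together in some bag; and for every vertex, the bags containing it form a connected subtree. Here edge (3,2) lies in no bag, so the decomposition is invalid.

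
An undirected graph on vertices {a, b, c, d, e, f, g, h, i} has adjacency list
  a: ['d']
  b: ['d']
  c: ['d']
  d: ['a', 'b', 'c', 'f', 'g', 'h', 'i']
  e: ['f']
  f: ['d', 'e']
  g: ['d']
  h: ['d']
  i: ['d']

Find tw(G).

A width-1 tree decomposition is:
Bags: B1 = {d, h}  B2 = {d, f}  B3 = {e, f}  B4 = {c, d}  B5 = {d, i}  B6 = {d, g}  B7 = {b, d}  B8 = {a, d}
Tree: B1–B2, B2–B3, B2–B4, B4–B5, B5–B6, B2–B7, B5–B8
Every bag has size at most 2, so the width is 2 − 1 = 1 and tw(G) ≤ 1. Any graph with an edge has treewidth ≥ 1, and G has the edge d–h. Hence tw(G) = 1 exactly.

1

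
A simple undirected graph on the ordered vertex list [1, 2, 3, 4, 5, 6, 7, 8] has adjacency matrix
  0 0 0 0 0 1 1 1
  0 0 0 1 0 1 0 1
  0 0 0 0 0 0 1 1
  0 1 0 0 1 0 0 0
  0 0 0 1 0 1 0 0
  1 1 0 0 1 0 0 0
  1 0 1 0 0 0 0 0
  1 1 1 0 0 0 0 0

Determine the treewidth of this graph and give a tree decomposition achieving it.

Treewidth 2.
One such decomposition:
Bags: B1 = {4, 5, 6}  B2 = {2, 4, 6}  B3 = {1, 2, 6}  B4 = {1, 2, 8}  B5 = {1, 7, 8}  B6 = {3, 7, 8}
Tree: B1–B2, B2–B3, B3–B4, B4–B5, B5–B6

Each bag holds 3 vertices, so the decomposition has width 2, which upper-bounds the treewidth. For the lower bound, G contains the cycle 5–4–2–6–5, so G is not a forest; only forests have treewidth ≤ 1, hence tw(G) ≥ 2. Therefore the treewidth is 2.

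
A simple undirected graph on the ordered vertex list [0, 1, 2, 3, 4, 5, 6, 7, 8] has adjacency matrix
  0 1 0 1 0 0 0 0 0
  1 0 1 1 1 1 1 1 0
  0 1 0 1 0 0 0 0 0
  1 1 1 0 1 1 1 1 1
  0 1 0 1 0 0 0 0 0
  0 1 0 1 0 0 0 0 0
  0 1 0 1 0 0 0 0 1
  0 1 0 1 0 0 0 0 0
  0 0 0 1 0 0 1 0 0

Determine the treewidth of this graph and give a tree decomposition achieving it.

Treewidth 2.
One such decomposition:
Bags: B1 = {1, 3, 6}  B2 = {1, 3, 5}  B3 = {1, 2, 3}  B4 = {0, 1, 3}  B5 = {1, 3, 4}  B6 = {1, 3, 7}  B7 = {3, 6, 8}
Tree: B1–B2, B2–B3, B2–B4, B4–B5, B1–B6, B1–B7

Every bag has size at most 3, so the width is 3 − 1 = 2 and tw(G) ≤ 2. Conversely, {3, 6, 8} is a clique of size 3, and the vertices of any clique must share a bag in every tree decomposition; so some bag has ≥ 3 vertices and tw(G) ≥ 2. Hence tw(G) = 2 exactly.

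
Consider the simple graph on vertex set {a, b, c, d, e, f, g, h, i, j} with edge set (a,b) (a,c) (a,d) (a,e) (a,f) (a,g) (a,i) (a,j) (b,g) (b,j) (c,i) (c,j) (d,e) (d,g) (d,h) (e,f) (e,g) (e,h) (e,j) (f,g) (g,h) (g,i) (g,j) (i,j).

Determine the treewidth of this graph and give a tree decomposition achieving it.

Treewidth 3.
Bags: B1 = {a, d, e, g}  B2 = {d, e, g, h}  B3 = {a, e, f, g}  B4 = {a, e, g, j}  B5 = {a, g, i, j}  B6 = {a, b, g, j}  B7 = {a, c, i, j}
Tree: B1–B2, B1–B3, B1–B4, B4–B5, B4–B6, B5–B7

Every bag has size at most 4, so the width is 4 − 1 = 3 and tw(G) ≤ 3. For the lower bound, the 4 vertices {d, e, g, h} are pairwise adjacent, and any tree decomposition puts a clique entirely inside one bag — forcing width ≥ 3. Therefore the treewidth is 3.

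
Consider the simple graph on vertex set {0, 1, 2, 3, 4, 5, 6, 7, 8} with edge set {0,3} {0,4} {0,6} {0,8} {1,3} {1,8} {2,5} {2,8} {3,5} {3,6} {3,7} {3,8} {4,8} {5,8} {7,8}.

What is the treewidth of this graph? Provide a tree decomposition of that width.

Treewidth 2.
Bags: B1 = {1, 3, 8}  B2 = {3, 7, 8}  B3 = {0, 3, 8}  B4 = {0, 4, 8}  B5 = {3, 5, 8}  B6 = {2, 5, 8}  B7 = {0, 3, 6}
Tree: B1–B2, B2–B3, B3–B4, B3–B5, B5–B6, B3–B7

Each bag holds 3 vertices, so the decomposition has width 2, which upper-bounds the treewidth. For the lower bound, the 3 vertices {2, 5, 8} are pairwise adjacent, and any tree decomposition puts a clique entirely inside one bag — forcing width ≥ 2. The upper and lower bounds meet at 2, so that is the treewidth.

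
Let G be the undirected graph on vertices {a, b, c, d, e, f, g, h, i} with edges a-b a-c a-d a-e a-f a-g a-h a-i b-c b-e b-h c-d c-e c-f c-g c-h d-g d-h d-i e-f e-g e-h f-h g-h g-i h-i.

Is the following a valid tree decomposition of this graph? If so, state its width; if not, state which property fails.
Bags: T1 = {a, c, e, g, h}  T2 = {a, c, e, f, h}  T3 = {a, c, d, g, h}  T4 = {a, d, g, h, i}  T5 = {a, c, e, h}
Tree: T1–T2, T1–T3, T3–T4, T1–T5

No — vertex b appears in no bag.

A tree decomposition must satisfy three properties: every vertex lies in some bag; for every edge, both endpoints lie together in some bag; and for every vertex, the bags containing it form a connected subtree. Here vertex b appears in no bag, so the decomposition is invalid.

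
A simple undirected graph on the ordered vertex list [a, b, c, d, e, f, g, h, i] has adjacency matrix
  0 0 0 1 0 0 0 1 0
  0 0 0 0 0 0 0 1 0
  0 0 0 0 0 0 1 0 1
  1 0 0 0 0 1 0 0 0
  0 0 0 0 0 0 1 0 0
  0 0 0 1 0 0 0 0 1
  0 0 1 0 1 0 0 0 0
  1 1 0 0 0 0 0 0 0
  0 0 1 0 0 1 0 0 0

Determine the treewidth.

A width-1 tree decomposition is:
Bags: B1 = {e, g}  B2 = {c, g}  B3 = {c, i}  B4 = {f, i}  B5 = {d, f}  B6 = {a, d}  B7 = {a, h}  B8 = {b, h}
Tree: B1–B2, B2–B3, B3–B4, B4–B5, B5–B6, B6–B7, B7–B8
The largest bag has 2 vertices, giving width 1; this decomposition certifies tw(G) ≤ 1. Any graph with an edge has treewidth ≥ 1, and G has the edge e–g. Combining the bounds, tw(G) = 1.

1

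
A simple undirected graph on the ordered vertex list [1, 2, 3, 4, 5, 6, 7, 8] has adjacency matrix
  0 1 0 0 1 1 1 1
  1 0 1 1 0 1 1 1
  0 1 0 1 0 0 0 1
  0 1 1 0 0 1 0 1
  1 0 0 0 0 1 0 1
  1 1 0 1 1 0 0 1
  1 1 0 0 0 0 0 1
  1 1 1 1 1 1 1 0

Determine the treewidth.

3

A width-3 tree decomposition is:
Bags: B1 = {1, 2, 7, 8}  B2 = {1, 2, 6, 8}  B3 = {1, 5, 6, 8}  B4 = {2, 4, 6, 8}  B5 = {2, 3, 4, 8}
Tree: B1–B2, B2–B3, B2–B4, B4–B5
The largest bag has 4 vertices, giving width 3; this decomposition certifies tw(G) ≤ 3. On the other hand G contains the 4-clique {1, 2, 6, 8}. A clique must lie in a single bag of any decomposition, so no decomposition can have width below 3. Combining the bounds, tw(G) = 3.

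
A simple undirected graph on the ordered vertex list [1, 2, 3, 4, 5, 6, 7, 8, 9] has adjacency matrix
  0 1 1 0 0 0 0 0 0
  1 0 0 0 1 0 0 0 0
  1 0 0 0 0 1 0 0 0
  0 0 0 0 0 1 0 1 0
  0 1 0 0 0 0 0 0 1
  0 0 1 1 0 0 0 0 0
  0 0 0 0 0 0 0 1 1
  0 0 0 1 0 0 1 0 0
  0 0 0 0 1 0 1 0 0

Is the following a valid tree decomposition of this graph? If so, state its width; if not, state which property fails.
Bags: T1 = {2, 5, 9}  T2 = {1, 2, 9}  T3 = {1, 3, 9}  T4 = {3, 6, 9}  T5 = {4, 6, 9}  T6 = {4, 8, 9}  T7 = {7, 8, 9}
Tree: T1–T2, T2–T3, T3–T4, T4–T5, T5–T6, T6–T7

Vertex coverage: the bags together contain {1, 2, 3, 4, 5, 6, 7, 8, 9}, the full vertex set. Edge coverage: each edge of G has both endpoints in at least one bag. Running intersection: for every vertex, the bags containing it form a connected subtree. All three properties hold, so this is a valid tree decomposition of width max|bag| − 1 = 2, and hence tw(G) ≤ 2.

Yes; width 2.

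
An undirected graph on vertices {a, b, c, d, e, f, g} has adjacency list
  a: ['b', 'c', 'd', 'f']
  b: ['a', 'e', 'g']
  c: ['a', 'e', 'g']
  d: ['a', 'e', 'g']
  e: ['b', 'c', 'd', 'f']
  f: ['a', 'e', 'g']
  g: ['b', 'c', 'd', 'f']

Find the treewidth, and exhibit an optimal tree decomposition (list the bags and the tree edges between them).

The largest bag has 4 vertices, giving width 3; this decomposition certifies tw(G) ≤ 3. For the lower bound: the 4 vertex sets {f,g}, {a,c}, {e}, {b} are disjoint, each induces a connected subgraph, and every pair is joined by at least one edge of G. Contracting each set to a single vertex therefore yields K_{4} as a minor, and since treewidth is minor-monotone, tw(G) ≥ tw(K_{4}) = 3. Therefore the treewidth is 3.

Treewidth 3.
One such decomposition:
Bags: B1 = {a, e, f, g}  B2 = {a, c, e, g}  B3 = {a, b, e, g}  B4 = {a, d, e, g}
Tree: B1–B2, B2–B3, B3–B4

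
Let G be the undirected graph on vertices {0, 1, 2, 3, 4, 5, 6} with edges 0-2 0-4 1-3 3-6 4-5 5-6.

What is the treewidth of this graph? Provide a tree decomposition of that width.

Each bag holds 2 vertices, so the decomposition has width 1, which upper-bounds the treewidth. G has an edge, so its treewidth is at least 1. Combining the bounds, tw(G) = 1.

Treewidth 1.
One such decomposition:
Bags: B1 = {1, 3}  B2 = {3, 6}  B3 = {5, 6}  B4 = {4, 5}  B5 = {0, 4}  B6 = {0, 2}
Tree: B1–B2, B2–B3, B3–B4, B4–B5, B5–B6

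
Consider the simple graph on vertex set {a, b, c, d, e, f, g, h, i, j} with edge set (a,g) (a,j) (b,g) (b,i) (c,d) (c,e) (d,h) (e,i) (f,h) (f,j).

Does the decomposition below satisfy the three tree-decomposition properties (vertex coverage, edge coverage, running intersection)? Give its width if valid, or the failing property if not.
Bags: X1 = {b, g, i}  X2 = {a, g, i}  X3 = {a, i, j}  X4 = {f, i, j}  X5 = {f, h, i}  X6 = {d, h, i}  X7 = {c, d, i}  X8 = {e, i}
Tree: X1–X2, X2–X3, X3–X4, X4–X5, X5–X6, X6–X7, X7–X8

No — edge (c,e) lies in no bag.

A tree decomposition must satisfy three properties: every vertex lies in some bag; for every edge, both endpoints lie together in some bag; and for every vertex, the bags containing it form a connected subtree. Here edge (c,e) lies in no bag, so the decomposition is invalid.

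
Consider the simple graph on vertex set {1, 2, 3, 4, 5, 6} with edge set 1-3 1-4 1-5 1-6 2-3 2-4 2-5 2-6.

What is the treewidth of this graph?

A width-2 tree decomposition is:
Bags: B1 = {1, 2, 3}  B2 = {1, 2, 4}  B3 = {1, 2, 6}  B4 = {1, 2, 5}
Tree: B1–B2, B2–B3, B3–B4
Each bag holds 3 vertices, so the decomposition has width 2, which upper-bounds the treewidth. The edges 1–3–2–4–1 form a cycle, so G is not a tree and its treewidth is at least 2. The upper and lower bounds meet at 2, so that is the treewidth.

2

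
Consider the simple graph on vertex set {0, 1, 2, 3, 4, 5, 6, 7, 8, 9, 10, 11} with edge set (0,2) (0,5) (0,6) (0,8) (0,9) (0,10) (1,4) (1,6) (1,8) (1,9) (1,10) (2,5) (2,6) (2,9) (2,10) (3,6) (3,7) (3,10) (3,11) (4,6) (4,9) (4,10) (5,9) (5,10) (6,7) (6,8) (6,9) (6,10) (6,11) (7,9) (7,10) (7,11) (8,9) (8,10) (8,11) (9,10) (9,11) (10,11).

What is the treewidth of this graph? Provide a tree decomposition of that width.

Treewidth 4.
Bags: B1 = {1, 4, 6, 9, 10}  B2 = {1, 6, 8, 9, 10}  B3 = {0, 6, 8, 9, 10}  B4 = {0, 2, 6, 9, 10}  B5 = {6, 8, 9, 10, 11}  B6 = {0, 2, 5, 9, 10}  B7 = {6, 7, 9, 10, 11}  B8 = {3, 6, 7, 10, 11}
Tree: B1–B2, B2–B3, B3–B4, B2–B5, B4–B6, B5–B7, B7–B8

Every bag has size at most 5, so the width is 5 − 1 = 4 and tw(G) ≤ 4. On the other hand G contains the 5-clique {0, 2, 5, 9, 10}. A clique must lie in a single bag of any decomposition, so no decomposition can have width below 4. The upper and lower bounds meet at 4, so that is the treewidth.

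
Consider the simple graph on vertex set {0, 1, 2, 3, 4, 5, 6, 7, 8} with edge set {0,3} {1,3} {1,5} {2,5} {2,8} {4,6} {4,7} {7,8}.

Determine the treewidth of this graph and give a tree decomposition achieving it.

Treewidth 1.
Bags: B1 = {0, 3}  B2 = {1, 3}  B3 = {1, 5}  B4 = {2, 5}  B5 = {2, 8}  B6 = {7, 8}  B7 = {4, 7}  B8 = {4, 6}
Tree: B1–B2, B2–B3, B3–B4, B4–B5, B5–B6, B6–B7, B7–B8

Each bag holds 2 vertices, so the decomposition has width 1, which upper-bounds the treewidth. Since G has at least one edge (e.g. 0–3), it is not an edgeless graph, so tw(G) ≥ 1. Therefore the treewidth is 1.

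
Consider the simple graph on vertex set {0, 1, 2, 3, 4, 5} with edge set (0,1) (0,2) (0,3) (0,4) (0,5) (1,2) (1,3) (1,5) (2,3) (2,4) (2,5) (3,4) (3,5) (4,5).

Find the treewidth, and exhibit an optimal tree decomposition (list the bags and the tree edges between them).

Every bag has size at most 5, so the width is 5 − 1 = 4 and tw(G) ≤ 4. For the lower bound, the 5 vertices {0, 1, 2, 3, 5} are pairwise adjacent, and any tree decomposition puts a clique entirely inside one bag — forcing width ≥ 4. The upper and lower bounds meet at 4, so that is the treewidth.

Treewidth 4.
One such decomposition:
Bags: B1 = {0, 2, 3, 4, 5}  B2 = {0, 1, 2, 3, 5}
Tree: B1–B2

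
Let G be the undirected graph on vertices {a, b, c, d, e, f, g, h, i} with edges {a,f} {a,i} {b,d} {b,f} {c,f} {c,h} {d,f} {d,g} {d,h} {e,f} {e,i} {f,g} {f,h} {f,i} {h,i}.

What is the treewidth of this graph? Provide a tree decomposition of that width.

Treewidth 2.
One such decomposition:
Bags: B1 = {f, h, i}  B2 = {d, f, h}  B3 = {d, f, g}  B4 = {c, f, h}  B5 = {a, f, i}  B6 = {b, d, f}  B7 = {e, f, i}
Tree: B1–B2, B2–B3, B1–B4, B1–B5, B2–B6, B1–B7

Each bag holds 3 vertices, so the decomposition has width 2, which upper-bounds the treewidth. On the other hand G contains the 3-clique {d, f, g}. A clique must lie in a single bag of any decomposition, so no decomposition can have width below 2. Therefore the treewidth is 2.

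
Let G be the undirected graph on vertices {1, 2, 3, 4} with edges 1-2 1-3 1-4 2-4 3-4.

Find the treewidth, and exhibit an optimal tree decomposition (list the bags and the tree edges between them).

Treewidth 2.
Bags: B1 = {1, 2, 4}  B2 = {1, 3, 4}
Tree: B1–B2

The largest bag has 3 vertices, giving width 2; this decomposition certifies tw(G) ≤ 2. Conversely, {1, 2, 4} is a clique of size 3, and the vertices of any clique must share a bag in every tree decomposition; so some bag has ≥ 3 vertices and tw(G) ≥ 2. The upper and lower bounds meet at 2, so that is the treewidth.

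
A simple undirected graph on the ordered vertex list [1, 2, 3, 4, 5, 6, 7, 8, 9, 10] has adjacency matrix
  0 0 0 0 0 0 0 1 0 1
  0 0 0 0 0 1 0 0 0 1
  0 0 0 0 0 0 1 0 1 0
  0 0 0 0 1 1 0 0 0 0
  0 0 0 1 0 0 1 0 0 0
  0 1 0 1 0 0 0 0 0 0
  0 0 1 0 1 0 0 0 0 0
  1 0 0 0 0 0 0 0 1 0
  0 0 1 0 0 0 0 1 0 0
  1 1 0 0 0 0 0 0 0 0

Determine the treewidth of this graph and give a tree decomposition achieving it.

Every bag has size at most 3, so the width is 3 − 1 = 2 and tw(G) ≤ 2. For the lower bound, G contains the cycle 5–4–6–2–10–1–8–9–3–7–5, so G is not a forest; only forests have treewidth ≤ 1, hence tw(G) ≥ 2. The upper and lower bounds meet at 2, so that is the treewidth.

Treewidth 2.
Bags: B1 = {4, 5, 6}  B2 = {2, 5, 6}  B3 = {2, 5, 10}  B4 = {1, 5, 10}  B5 = {1, 5, 8}  B6 = {5, 8, 9}  B7 = {3, 5, 9}  B8 = {3, 5, 7}
Tree: B1–B2, B2–B3, B3–B4, B4–B5, B5–B6, B6–B7, B7–B8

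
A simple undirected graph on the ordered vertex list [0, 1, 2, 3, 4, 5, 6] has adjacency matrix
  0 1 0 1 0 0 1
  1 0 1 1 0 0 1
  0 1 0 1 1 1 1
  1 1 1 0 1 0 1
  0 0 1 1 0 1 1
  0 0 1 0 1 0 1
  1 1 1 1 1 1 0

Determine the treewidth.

3

A width-3 tree decomposition is:
Bags: B1 = {0, 1, 3, 6}  B2 = {1, 2, 3, 6}  B3 = {2, 3, 4, 6}  B4 = {2, 4, 5, 6}
Tree: B1–B2, B2–B3, B3–B4
Every bag has size at most 4, so the width is 4 − 1 = 3 and tw(G) ≤ 3. For the lower bound, the 4 vertices {0, 1, 3, 6} are pairwise adjacent, and any tree decomposition puts a clique entirely inside one bag — forcing width ≥ 3. Hence tw(G) = 3 exactly.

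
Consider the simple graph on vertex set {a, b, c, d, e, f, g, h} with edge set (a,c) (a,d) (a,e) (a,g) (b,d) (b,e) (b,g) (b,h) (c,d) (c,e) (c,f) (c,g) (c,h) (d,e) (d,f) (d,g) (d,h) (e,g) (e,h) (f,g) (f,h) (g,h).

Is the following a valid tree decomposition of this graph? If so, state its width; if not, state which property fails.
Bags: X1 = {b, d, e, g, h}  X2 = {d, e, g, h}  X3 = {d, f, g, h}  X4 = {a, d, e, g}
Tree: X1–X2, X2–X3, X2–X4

A tree decomposition must satisfy three properties: every vertex lies in some bag; for every edge, both endpoints lie together in some bag; and for every vertex, the bags containing it form a connected subtree. Here vertex c appears in no bag, so the decomposition is invalid.

No — vertex c appears in no bag.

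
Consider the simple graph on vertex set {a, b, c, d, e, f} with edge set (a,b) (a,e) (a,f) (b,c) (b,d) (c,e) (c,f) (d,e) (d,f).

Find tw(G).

A width-3 tree decomposition is:
Bags: B1 = {b, c, e, f}  B2 = {a, b, e, f}  B3 = {b, d, e, f}
Tree: B1–B2, B2–B3
Every bag has size at most 4, so the width is 4 − 1 = 3 and tw(G) ≤ 3. For the lower bound: the 4 vertex sets {b,c}, {a,f}, {e}, {d} are disjoint, each induces a connected subgraph, and every pair is joined by at least one edge of G. Contracting each set to a single vertex therefore yields K_{4} as a minor, and since treewidth is minor-monotone, tw(G) ≥ tw(K_{4}) = 3. Therefore the treewidth is 3.

3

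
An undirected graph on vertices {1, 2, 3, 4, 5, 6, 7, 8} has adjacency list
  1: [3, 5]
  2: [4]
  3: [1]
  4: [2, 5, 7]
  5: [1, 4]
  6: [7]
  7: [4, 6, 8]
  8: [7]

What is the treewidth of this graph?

1

A width-1 tree decomposition is:
Bags: B1 = {4, 5}  B2 = {2, 4}  B3 = {4, 7}  B4 = {6, 7}  B5 = {7, 8}  B6 = {1, 5}  B7 = {1, 3}
Tree: B1–B2, B2–B3, B3–B4, B3–B5, B1–B6, B6–B7
Each bag holds 2 vertices, so the decomposition has width 1, which upper-bounds the treewidth. G has an edge, so its treewidth is at least 1. Hence tw(G) = 1 exactly.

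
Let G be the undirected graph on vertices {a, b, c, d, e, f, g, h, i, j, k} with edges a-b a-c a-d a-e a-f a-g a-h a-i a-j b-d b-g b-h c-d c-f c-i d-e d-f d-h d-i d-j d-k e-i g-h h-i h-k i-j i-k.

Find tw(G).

3

A width-3 tree decomposition is:
Bags: B1 = {a, d, i, j}  B2 = {a, d, h, i}  B3 = {a, b, d, h}  B4 = {a, c, d, i}  B5 = {d, h, i, k}  B6 = {a, b, g, h}  B7 = {a, d, e, i}  B8 = {a, c, d, f}
Tree: B1–B2, B2–B3, B1–B4, B2–B5, B3–B6, B2–B7, B4–B8
Each bag holds 4 vertices, so the decomposition has width 3, which upper-bounds the treewidth. On the other hand G contains the 4-clique {a, c, d, f}. A clique must lie in a single bag of any decomposition, so no decomposition can have width below 3. The upper and lower bounds meet at 3, so that is the treewidth.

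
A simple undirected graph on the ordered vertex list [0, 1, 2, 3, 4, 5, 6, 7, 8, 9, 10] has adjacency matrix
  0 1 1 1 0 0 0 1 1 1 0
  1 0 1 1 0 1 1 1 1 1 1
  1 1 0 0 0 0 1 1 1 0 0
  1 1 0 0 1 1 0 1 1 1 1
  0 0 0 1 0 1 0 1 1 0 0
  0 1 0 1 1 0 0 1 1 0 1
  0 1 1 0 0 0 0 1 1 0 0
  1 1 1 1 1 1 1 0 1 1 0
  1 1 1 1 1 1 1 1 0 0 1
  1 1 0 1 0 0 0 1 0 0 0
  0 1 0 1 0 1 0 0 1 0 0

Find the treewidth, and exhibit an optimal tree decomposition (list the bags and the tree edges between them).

Treewidth 4.
Bags: B1 = {1, 3, 5, 7, 8}  B2 = {0, 1, 3, 7, 8}  B3 = {1, 3, 5, 8, 10}  B4 = {0, 1, 2, 7, 8}  B5 = {3, 4, 5, 7, 8}  B6 = {1, 2, 6, 7, 8}  B7 = {0, 1, 3, 7, 9}
Tree: B1–B2, B1–B3, B2–B4, B1–B5, B4–B6, B2–B7

Each bag holds 5 vertices, so the decomposition has width 4, which upper-bounds the treewidth. For the lower bound, the 5 vertices {1, 3, 5, 8, 10} are pairwise adjacent, and any tree decomposition puts a clique entirely inside one bag — forcing width ≥ 4. Therefore the treewidth is 4.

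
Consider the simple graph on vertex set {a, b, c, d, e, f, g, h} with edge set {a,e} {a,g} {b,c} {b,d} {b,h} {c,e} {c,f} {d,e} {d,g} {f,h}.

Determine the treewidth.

2

A width-2 tree decomposition is:
Bags: B1 = {a, d, g}  B2 = {a, d, e}  B3 = {b, d, e}  B4 = {b, c, e}  B5 = {b, c, h}  B6 = {c, f, h}
Tree: B1–B2, B2–B3, B3–B4, B4–B5, B5–B6
The largest bag has 3 vertices, giving width 2; this decomposition certifies tw(G) ≤ 2. The edges g–a–e–d–g form a cycle, so G is not a tree and its treewidth is at least 2. Combining the bounds, tw(G) = 2.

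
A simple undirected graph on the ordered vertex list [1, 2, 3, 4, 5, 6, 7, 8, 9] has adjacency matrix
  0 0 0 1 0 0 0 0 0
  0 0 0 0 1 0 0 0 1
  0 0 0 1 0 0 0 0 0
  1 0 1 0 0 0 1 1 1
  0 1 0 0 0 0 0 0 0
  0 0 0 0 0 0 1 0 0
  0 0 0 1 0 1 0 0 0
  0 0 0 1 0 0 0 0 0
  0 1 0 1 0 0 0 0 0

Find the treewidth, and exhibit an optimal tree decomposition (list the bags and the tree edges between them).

Treewidth 1.
One optimal decomposition is:
Bags: B1 = {4, 7}  B2 = {4, 9}  B3 = {2, 9}  B4 = {1, 4}  B5 = {3, 4}  B6 = {4, 8}  B7 = {2, 5}  B8 = {6, 7}
Tree: B1–B2, B2–B3, B1–B4, B4–B5, B4–B6, B3–B7, B1–B8

Every bag has size at most 2, so the width is 2 − 1 = 1 and tw(G) ≤ 1. Since G has at least one edge (e.g. 7–4), it is not an edgeless graph, so tw(G) ≥ 1. The upper and lower bounds meet at 1, so that is the treewidth.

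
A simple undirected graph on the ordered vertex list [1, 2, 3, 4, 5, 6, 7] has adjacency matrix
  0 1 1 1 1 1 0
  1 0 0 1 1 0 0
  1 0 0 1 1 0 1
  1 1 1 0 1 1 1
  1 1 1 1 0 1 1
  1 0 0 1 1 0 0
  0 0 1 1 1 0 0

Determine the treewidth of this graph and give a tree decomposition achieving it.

Every bag has size at most 4, so the width is 4 − 1 = 3 and tw(G) ≤ 3. Conversely, {1, 2, 4, 5} is a clique of size 4, and the vertices of any clique must share a bag in every tree decomposition; so some bag has ≥ 4 vertices and tw(G) ≥ 3. Combining the bounds, tw(G) = 3.

Treewidth 3.
One optimal decomposition is:
Bags: B1 = {1, 4, 5, 6}  B2 = {1, 3, 4, 5}  B3 = {3, 4, 5, 7}  B4 = {1, 2, 4, 5}
Tree: B1–B2, B2–B3, B2–B4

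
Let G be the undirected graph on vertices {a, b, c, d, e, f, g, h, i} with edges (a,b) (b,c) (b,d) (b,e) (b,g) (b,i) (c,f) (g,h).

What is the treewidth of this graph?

1

A width-1 tree decomposition is:
Bags: B1 = {b, c}  B2 = {b, d}  B3 = {b, g}  B4 = {b, e}  B5 = {c, f}  B6 = {a, b}  B7 = {g, h}  B8 = {b, i}
Tree: B1–B2, B2–B3, B3–B4, B1–B5, B1–B6, B3–B7, B2–B8
The largest bag has 2 vertices, giving width 1; this decomposition certifies tw(G) ≤ 1. G has an edge, so its treewidth is at least 1. The upper and lower bounds meet at 1, so that is the treewidth.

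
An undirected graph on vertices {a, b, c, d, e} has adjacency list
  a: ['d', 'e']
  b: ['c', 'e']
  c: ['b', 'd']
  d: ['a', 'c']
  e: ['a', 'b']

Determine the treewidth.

2

A width-2 tree decomposition is:
Bags: B1 = {a, d, e}  B2 = {b, d, e}  B3 = {b, c, d}
Tree: B1–B2, B2–B3
Each bag holds 3 vertices, so the decomposition has width 2, which upper-bounds the treewidth. The edges d–a–e–b–c–d form a cycle, so G is not a tree and its treewidth is at least 2. Therefore the treewidth is 2.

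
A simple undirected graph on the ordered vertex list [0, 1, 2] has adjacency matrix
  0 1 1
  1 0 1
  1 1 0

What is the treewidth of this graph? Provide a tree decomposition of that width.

Treewidth 2.
Bags: B1 = {0, 1, 2}
Tree: (single bag)

A single bag containing all 3 vertices is trivially a valid decomposition of width 2. On the other hand G contains the 3-clique {0, 1, 2}. A clique must lie in a single bag of any decomposition, so no decomposition can have width below 2. Therefore the treewidth is 2.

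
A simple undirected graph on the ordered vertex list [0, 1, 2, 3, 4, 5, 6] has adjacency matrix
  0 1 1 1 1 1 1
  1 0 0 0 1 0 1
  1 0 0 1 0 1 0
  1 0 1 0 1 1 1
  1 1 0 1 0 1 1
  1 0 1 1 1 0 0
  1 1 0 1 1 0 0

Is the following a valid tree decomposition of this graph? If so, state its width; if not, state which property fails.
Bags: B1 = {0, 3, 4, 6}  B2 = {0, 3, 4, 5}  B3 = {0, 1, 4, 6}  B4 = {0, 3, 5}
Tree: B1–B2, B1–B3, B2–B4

No — vertex 2 appears in no bag.

A tree decomposition must satisfy three properties: every vertex lies in some bag; for every edge, both endpoints lie together in some bag; and for every vertex, the bags containing it form a connected subtree. Here vertex 2 appears in no bag, so the decomposition is invalid.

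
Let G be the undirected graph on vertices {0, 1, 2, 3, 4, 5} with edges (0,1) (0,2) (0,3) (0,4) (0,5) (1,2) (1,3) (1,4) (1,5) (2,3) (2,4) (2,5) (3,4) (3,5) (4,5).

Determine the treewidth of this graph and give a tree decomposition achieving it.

A single bag containing all 6 vertices is trivially a valid decomposition of width 5. For the lower bound, the 6 vertices {0, 1, 2, 3, 4, 5} are pairwise adjacent, and any tree decomposition puts a clique entirely inside one bag — forcing width ≥ 5. Therefore the treewidth is 5.

Treewidth 5.
Bags: B1 = {0, 1, 2, 3, 4, 5}
Tree: (single bag)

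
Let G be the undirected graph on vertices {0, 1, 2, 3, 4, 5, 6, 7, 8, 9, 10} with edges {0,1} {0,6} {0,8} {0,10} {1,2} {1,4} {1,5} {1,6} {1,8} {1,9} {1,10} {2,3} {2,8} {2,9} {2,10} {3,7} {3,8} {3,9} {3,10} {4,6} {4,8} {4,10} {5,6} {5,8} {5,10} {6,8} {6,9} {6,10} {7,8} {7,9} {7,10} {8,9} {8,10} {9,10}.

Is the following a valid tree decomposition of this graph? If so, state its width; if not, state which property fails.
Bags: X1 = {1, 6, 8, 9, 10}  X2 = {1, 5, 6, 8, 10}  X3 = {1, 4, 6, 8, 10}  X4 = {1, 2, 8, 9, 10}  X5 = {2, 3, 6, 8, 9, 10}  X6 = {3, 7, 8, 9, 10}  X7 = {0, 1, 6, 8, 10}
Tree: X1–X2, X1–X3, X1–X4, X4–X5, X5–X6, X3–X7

No — bags containing vertex 6 are not connected in the tree.

A tree decomposition must satisfy three properties: every vertex lies in some bag; for every edge, both endpoints lie together in some bag; and for every vertex, the bags containing it form a connected subtree. Here bags containing vertex 6 are not connected in the tree, so the decomposition is invalid.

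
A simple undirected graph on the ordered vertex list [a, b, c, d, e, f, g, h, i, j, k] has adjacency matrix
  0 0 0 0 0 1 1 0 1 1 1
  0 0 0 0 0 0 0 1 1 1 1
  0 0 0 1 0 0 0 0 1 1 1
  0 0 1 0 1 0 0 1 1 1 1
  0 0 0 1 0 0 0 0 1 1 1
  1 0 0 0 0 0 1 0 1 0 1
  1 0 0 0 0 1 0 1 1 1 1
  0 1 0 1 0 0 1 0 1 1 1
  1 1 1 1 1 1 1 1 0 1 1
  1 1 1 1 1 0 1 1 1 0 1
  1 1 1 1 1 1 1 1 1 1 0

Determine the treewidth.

A width-4 tree decomposition is:
Bags: B1 = {b, h, i, j, k}  B2 = {g, h, i, j, k}  B3 = {d, h, i, j, k}  B4 = {a, g, i, j, k}  B5 = {d, e, i, j, k}  B6 = {a, f, g, i, k}  B7 = {c, d, i, j, k}
Tree: B1–B2, B2–B3, B2–B4, B3–B5, B4–B6, B5–B7
Each bag holds 5 vertices, so the decomposition has width 4, which upper-bounds the treewidth. Conversely, {d, e, i, j, k} is a clique of size 5, and the vertices of any clique must share a bag in every tree decomposition; so some bag has ≥ 5 vertices and tw(G) ≥ 4. The upper and lower bounds meet at 4, so that is the treewidth.

4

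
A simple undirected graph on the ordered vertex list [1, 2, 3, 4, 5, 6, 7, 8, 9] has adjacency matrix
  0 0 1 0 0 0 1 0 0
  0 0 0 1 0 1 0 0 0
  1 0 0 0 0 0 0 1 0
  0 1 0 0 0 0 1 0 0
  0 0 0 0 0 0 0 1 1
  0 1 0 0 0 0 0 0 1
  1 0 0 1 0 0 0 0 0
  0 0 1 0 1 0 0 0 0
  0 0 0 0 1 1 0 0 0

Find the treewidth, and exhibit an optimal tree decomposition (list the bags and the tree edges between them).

Every bag has size at most 3, so the width is 3 − 1 = 2 and tw(G) ≤ 2. Since 8–3–1–7–4–2–6–9–5–8 is a cycle in G, G is not acyclic. Forests are exactly the graphs of treewidth ≤ 1, so tw(G) ≥ 2. Therefore the treewidth is 2.

Treewidth 2.
One optimal decomposition is:
Bags: B1 = {1, 3, 8}  B2 = {1, 7, 8}  B3 = {4, 7, 8}  B4 = {2, 4, 8}  B5 = {2, 6, 8}  B6 = {6, 8, 9}  B7 = {5, 8, 9}
Tree: B1–B2, B2–B3, B3–B4, B4–B5, B5–B6, B6–B7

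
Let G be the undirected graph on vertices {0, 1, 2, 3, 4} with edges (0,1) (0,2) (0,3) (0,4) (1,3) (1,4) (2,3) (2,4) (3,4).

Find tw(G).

3

A width-3 tree decomposition is:
Bags: B1 = {0, 2, 3, 4}  B2 = {0, 1, 3, 4}
Tree: B1–B2
The largest bag has 4 vertices, giving width 3; this decomposition certifies tw(G) ≤ 3. On the other hand G contains the 4-clique {0, 1, 3, 4}. A clique must lie in a single bag of any decomposition, so no decomposition can have width below 3. Hence tw(G) = 3 exactly.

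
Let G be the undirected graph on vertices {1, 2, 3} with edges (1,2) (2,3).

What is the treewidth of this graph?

1

A width-1 tree decomposition is:
Bags: B1 = {2, 3}  B2 = {1, 2}
Tree: B1–B2
Each bag holds 2 vertices, so the decomposition has width 1, which upper-bounds the treewidth. Any graph with an edge has treewidth ≥ 1, and G has the edge 2–3. Hence tw(G) = 1 exactly.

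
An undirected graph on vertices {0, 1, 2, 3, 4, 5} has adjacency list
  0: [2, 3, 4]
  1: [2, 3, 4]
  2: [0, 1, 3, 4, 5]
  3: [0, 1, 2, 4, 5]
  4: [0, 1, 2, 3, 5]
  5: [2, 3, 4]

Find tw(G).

3

A width-3 tree decomposition is:
Bags: B1 = {2, 3, 4, 5}  B2 = {0, 2, 3, 4}  B3 = {1, 2, 3, 4}
Tree: B1–B2, B2–B3
Each bag holds 4 vertices, so the decomposition has width 3, which upper-bounds the treewidth. Conversely, {0, 2, 3, 4} is a clique of size 4, and the vertices of any clique must share a bag in every tree decomposition; so some bag has ≥ 4 vertices and tw(G) ≥ 3. Therefore the treewidth is 3.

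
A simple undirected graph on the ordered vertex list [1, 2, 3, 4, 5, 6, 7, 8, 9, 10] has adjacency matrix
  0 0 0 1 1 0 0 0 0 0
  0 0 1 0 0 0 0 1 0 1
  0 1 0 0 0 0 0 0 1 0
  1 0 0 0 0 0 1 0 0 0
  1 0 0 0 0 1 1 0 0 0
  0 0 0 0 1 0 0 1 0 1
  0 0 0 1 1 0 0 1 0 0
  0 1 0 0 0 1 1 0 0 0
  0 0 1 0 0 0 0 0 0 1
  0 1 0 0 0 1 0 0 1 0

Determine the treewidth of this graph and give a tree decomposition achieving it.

Every bag has size at most 3, so the width is 3 − 1 = 2 and tw(G) ≤ 2. The edges 4–1–5–7–4 form a cycle, so G is not a tree and its treewidth is at least 2. Hence tw(G) = 2 exactly.

Treewidth 2.
One such decomposition:
Bags: B1 = {1, 4, 7}  B2 = {1, 5, 7}  B3 = {5, 7, 8}  B4 = {5, 6, 8}  B5 = {2, 6, 8}  B6 = {2, 6, 10}  B7 = {2, 3, 10}  B8 = {3, 9, 10}
Tree: B1–B2, B2–B3, B3–B4, B4–B5, B5–B6, B6–B7, B7–B8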